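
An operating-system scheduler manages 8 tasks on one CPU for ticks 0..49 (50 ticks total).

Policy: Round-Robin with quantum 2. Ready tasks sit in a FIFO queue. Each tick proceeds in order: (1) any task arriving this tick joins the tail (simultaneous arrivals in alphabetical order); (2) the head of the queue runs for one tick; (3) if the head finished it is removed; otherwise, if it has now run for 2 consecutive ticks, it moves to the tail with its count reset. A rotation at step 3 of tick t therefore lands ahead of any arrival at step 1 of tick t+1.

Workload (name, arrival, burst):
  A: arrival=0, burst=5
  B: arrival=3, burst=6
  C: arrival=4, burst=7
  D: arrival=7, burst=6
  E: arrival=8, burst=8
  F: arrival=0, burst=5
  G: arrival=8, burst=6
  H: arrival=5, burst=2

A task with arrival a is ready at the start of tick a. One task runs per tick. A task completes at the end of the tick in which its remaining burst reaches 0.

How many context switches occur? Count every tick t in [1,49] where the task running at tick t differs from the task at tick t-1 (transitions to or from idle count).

t=0: queue=[A,F] q_used=0 → run A
t=1: queue=[A,F] q_used=1 → run A
t=2: queue=[F,A] q_used=0 → run F
t=3: queue=[F,A,B] q_used=1 → run F
t=4: queue=[A,B,F,C] q_used=0 → run A
t=5: queue=[A,B,F,C,H] q_used=1 → run A
t=6: queue=[B,F,C,H,A] q_used=0 → run B
t=7: queue=[B,F,C,H,A,D] q_used=1 → run B
t=8: queue=[F,C,H,A,D,B,E,G] q_used=0 → run F
t=9: queue=[F,C,H,A,D,B,E,G] q_used=1 → run F
t=10: queue=[C,H,A,D,B,E,G,F] q_used=0 → run C
t=11: queue=[C,H,A,D,B,E,G,F] q_used=1 → run C
t=12: queue=[H,A,D,B,E,G,F,C] q_used=0 → run H
t=13: queue=[H,A,D,B,E,G,F,C] q_used=1 → run H
t=14: queue=[A,D,B,E,G,F,C] q_used=0 → run A
t=15: queue=[D,B,E,G,F,C] q_used=0 → run D
t=16: queue=[D,B,E,G,F,C] q_used=1 → run D
t=17: queue=[B,E,G,F,C,D] q_used=0 → run B
t=18: queue=[B,E,G,F,C,D] q_used=1 → run B
t=19: queue=[E,G,F,C,D,B] q_used=0 → run E
t=20: queue=[E,G,F,C,D,B] q_used=1 → run E
t=21: queue=[G,F,C,D,B,E] q_used=0 → run G
t=22: queue=[G,F,C,D,B,E] q_used=1 → run G
t=23: queue=[F,C,D,B,E,G] q_used=0 → run F
t=24: queue=[C,D,B,E,G] q_used=0 → run C
t=25: queue=[C,D,B,E,G] q_used=1 → run C
t=26: queue=[D,B,E,G,C] q_used=0 → run D
t=27: queue=[D,B,E,G,C] q_used=1 → run D
t=28: queue=[B,E,G,C,D] q_used=0 → run B
t=29: queue=[B,E,G,C,D] q_used=1 → run B
t=30: queue=[E,G,C,D] q_used=0 → run E
t=31: queue=[E,G,C,D] q_used=1 → run E
t=32: queue=[G,C,D,E] q_used=0 → run G
t=33: queue=[G,C,D,E] q_used=1 → run G
t=34: queue=[C,D,E,G] q_used=0 → run C
t=35: queue=[C,D,E,G] q_used=1 → run C
t=36: queue=[D,E,G,C] q_used=0 → run D
t=37: queue=[D,E,G,C] q_used=1 → run D
t=38: queue=[E,G,C] q_used=0 → run E
t=39: queue=[E,G,C] q_used=1 → run E
t=40: queue=[G,C,E] q_used=0 → run G
t=41: queue=[G,C,E] q_used=1 → run G
t=42: queue=[C,E] q_used=0 → run C
t=43: queue=[E] q_used=0 → run E
t=44: queue=[E] q_used=1 → run E
t=45: (idle)
t=46: (idle)
t=47: (idle)
t=48: (idle)
t=49: (idle)

context switches = 24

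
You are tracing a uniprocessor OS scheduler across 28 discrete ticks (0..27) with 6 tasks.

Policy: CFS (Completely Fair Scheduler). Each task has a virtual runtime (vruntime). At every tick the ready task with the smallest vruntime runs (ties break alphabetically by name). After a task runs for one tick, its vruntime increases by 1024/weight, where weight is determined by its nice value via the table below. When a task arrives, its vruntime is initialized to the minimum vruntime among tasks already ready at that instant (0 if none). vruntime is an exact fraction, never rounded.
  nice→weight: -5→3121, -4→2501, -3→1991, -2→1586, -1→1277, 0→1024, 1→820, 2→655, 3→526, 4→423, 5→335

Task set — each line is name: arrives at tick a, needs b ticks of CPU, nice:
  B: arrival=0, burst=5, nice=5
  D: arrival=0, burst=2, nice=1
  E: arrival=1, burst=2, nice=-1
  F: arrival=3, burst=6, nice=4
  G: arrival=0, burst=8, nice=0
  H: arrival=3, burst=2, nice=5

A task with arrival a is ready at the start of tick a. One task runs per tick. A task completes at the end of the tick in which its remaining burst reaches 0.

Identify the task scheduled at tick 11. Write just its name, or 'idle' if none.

running at tick 11 = G

t=0: vr[B=0 D=0 G=0] → run B
t=1: vr[B=1024/335 D=0 E=0 G=0] → run D
t=2: vr[B=1024/335 D=256/205 E=0 G=0] → run E
t=3: vr[B=1024/335 D=256/205 E=1024/1277 F=0 G=0 H=0] → run F
t=4: vr[B=1024/335 D=256/205 E=1024/1277 F=1024/423 G=0 H=0] → run G
t=5: vr[B=1024/335 D=256/205 E=1024/1277 F=1024/423 G=1 H=0] → run H
t=6: vr[B=1024/335 D=256/205 E=1024/1277 F=1024/423 G=1 H=1024/335] → run E
t=7: vr[B=1024/335 D=256/205 F=1024/423 G=1 H=1024/335] → run G
t=8: vr[B=1024/335 D=256/205 F=1024/423 G=2 H=1024/335] → run D
t=9: vr[B=1024/335 F=1024/423 G=2 H=1024/335] → run G
t=10: vr[B=1024/335 F=1024/423 G=3 H=1024/335] → run F
t=11: vr[B=1024/335 F=2048/423 G=3 H=1024/335] → run G
t=12: vr[B=1024/335 F=2048/423 G=4 H=1024/335] → run B
t=13: vr[B=2048/335 F=2048/423 G=4 H=1024/335] → run H
t=14: vr[B=2048/335 F=2048/423 G=4] → run G
t=15: vr[B=2048/335 F=2048/423 G=5] → run F
t=16: vr[B=2048/335 F=1024/141 G=5] → run G
t=17: vr[B=2048/335 F=1024/141 G=6] → run G
t=18: vr[B=2048/335 F=1024/141 G=7] → run B
t=19: vr[B=3072/335 F=1024/141 G=7] → run G
t=20: vr[B=3072/335 F=1024/141] → run F
t=21: vr[B=3072/335 F=4096/423] → run B
t=22: vr[B=4096/335 F=4096/423] → run F
t=23: vr[B=4096/335 F=5120/423] → run F
t=24: vr[B=4096/335] → run B
t=25: (idle)
t=26: (idle)
t=27: (idle)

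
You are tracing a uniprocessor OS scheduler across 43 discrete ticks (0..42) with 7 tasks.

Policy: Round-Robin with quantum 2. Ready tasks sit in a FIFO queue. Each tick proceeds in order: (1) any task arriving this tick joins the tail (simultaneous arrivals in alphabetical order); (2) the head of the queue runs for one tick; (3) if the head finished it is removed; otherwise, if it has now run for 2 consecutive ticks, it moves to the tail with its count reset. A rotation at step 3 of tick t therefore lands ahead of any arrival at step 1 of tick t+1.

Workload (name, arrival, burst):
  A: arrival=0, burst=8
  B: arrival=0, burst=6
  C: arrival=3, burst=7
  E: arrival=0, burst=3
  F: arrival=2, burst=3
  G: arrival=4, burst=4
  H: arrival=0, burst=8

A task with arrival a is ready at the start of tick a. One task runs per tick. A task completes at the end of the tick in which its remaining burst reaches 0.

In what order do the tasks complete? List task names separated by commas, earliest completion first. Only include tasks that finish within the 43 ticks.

completion order = E, F, B, G, A, H, C

t=0: queue=[A,B,E,H] q_used=0 → run A
t=1: queue=[A,B,E,H] q_used=1 → run A
t=2: queue=[B,E,H,A,F] q_used=0 → run B
t=3: queue=[B,E,H,A,F,C] q_used=1 → run B
t=4: queue=[E,H,A,F,C,B,G] q_used=0 → run E
t=5: queue=[E,H,A,F,C,B,G] q_used=1 → run E
t=6: queue=[H,A,F,C,B,G,E] q_used=0 → run H
t=7: queue=[H,A,F,C,B,G,E] q_used=1 → run H
t=8: queue=[A,F,C,B,G,E,H] q_used=0 → run A
t=9: queue=[A,F,C,B,G,E,H] q_used=1 → run A
t=10: queue=[F,C,B,G,E,H,A] q_used=0 → run F
t=11: queue=[F,C,B,G,E,H,A] q_used=1 → run F
t=12: queue=[C,B,G,E,H,A,F] q_used=0 → run C
t=13: queue=[C,B,G,E,H,A,F] q_used=1 → run C
t=14: queue=[B,G,E,H,A,F,C] q_used=0 → run B
t=15: queue=[B,G,E,H,A,F,C] q_used=1 → run B
t=16: queue=[G,E,H,A,F,C,B] q_used=0 → run G
t=17: queue=[G,E,H,A,F,C,B] q_used=1 → run G
t=18: queue=[E,H,A,F,C,B,G] q_used=0 → run E
t=19: queue=[H,A,F,C,B,G] q_used=0 → run H
t=20: queue=[H,A,F,C,B,G] q_used=1 → run H
t=21: queue=[A,F,C,B,G,H] q_used=0 → run A
t=22: queue=[A,F,C,B,G,H] q_used=1 → run A
t=23: queue=[F,C,B,G,H,A] q_used=0 → run F
t=24: queue=[C,B,G,H,A] q_used=0 → run C
t=25: queue=[C,B,G,H,A] q_used=1 → run C
t=26: queue=[B,G,H,A,C] q_used=0 → run B
t=27: queue=[B,G,H,A,C] q_used=1 → run B
t=28: queue=[G,H,A,C] q_used=0 → run G
t=29: queue=[G,H,A,C] q_used=1 → run G
t=30: queue=[H,A,C] q_used=0 → run H
t=31: queue=[H,A,C] q_used=1 → run H
t=32: queue=[A,C,H] q_used=0 → run A
t=33: queue=[A,C,H] q_used=1 → run A
t=34: queue=[C,H] q_used=0 → run C
t=35: queue=[C,H] q_used=1 → run C
t=36: queue=[H,C] q_used=0 → run H
t=37: queue=[H,C] q_used=1 → run H
t=38: queue=[C] q_used=0 → run C
t=39: (idle)
t=40: (idle)
t=41: (idle)
t=42: (idle)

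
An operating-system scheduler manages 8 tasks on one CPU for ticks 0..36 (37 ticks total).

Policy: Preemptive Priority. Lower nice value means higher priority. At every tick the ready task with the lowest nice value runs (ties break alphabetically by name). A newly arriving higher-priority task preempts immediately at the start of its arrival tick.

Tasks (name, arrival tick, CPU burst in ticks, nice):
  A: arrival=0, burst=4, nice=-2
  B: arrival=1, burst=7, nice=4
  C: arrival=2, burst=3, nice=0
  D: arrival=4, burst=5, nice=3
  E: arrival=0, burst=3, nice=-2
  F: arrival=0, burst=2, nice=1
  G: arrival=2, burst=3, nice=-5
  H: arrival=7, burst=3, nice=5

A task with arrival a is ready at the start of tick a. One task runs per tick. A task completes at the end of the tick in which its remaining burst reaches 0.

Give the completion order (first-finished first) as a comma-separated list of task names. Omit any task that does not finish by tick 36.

t=0: ready={A,E,F} → run A
t=1: ready={A,B,E,F} → run A
t=2: ready={A,B,C,E,F,G} → run G
t=3: ready={A,B,C,E,F,G} → run G
t=4: ready={A,B,C,D,E,F,G} → run G
t=5: ready={A,B,C,D,E,F} → run A
t=6: ready={A,B,C,D,E,F} → run A
t=7: ready={B,C,D,E,F,H} → run E
t=8: ready={B,C,D,E,F,H} → run E
t=9: ready={B,C,D,E,F,H} → run E
t=10: ready={B,C,D,F,H} → run C
t=11: ready={B,C,D,F,H} → run C
t=12: ready={B,C,D,F,H} → run C
t=13: ready={B,D,F,H} → run F
t=14: ready={B,D,F,H} → run F
t=15: ready={B,D,H} → run D
t=16: ready={B,D,H} → run D
t=17: ready={B,D,H} → run D
t=18: ready={B,D,H} → run D
t=19: ready={B,D,H} → run D
t=20: ready={B,H} → run B
t=21: ready={B,H} → run B
t=22: ready={B,H} → run B
t=23: ready={B,H} → run B
t=24: ready={B,H} → run B
t=25: ready={B,H} → run B
t=26: ready={B,H} → run B
t=27: ready={H} → run H
t=28: ready={H} → run H
t=29: ready={H} → run H
t=30: (idle)
t=31: (idle)
t=32: (idle)
t=33: (idle)
t=34: (idle)
t=35: (idle)
t=36: (idle)

completion order = G, A, E, C, F, D, B, H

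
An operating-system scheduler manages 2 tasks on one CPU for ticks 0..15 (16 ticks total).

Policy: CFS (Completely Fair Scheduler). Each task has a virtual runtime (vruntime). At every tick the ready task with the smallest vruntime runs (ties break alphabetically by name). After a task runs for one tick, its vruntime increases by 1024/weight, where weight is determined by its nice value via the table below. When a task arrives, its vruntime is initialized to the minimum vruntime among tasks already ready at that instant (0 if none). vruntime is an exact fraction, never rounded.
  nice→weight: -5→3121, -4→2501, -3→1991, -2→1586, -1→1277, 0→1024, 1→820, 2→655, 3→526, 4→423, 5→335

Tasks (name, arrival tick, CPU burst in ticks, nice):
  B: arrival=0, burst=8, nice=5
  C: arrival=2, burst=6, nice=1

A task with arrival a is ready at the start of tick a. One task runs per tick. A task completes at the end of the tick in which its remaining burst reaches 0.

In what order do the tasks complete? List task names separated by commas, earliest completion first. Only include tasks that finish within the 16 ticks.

t=0: vr[B=0] → run B
t=1: vr[B=1024/335] → run B
t=2: vr[B=2048/335 C=2048/335] → run B
t=3: vr[B=3072/335 C=2048/335] → run C
t=4: vr[B=3072/335 C=20224/2747] → run C
t=5: vr[B=3072/335 C=118272/13735] → run C
t=6: vr[B=3072/335 C=135424/13735] → run B
t=7: vr[B=4096/335 C=135424/13735] → run C
t=8: vr[B=4096/335 C=152576/13735] → run C
t=9: vr[B=4096/335 C=169728/13735] → run B
t=10: vr[B=1024/67 C=169728/13735] → run C
t=11: vr[B=1024/67] → run B
t=12: vr[B=6144/335] → run B
t=13: vr[B=7168/335] → run B
t=14: (idle)
t=15: (idle)

completion order = C, B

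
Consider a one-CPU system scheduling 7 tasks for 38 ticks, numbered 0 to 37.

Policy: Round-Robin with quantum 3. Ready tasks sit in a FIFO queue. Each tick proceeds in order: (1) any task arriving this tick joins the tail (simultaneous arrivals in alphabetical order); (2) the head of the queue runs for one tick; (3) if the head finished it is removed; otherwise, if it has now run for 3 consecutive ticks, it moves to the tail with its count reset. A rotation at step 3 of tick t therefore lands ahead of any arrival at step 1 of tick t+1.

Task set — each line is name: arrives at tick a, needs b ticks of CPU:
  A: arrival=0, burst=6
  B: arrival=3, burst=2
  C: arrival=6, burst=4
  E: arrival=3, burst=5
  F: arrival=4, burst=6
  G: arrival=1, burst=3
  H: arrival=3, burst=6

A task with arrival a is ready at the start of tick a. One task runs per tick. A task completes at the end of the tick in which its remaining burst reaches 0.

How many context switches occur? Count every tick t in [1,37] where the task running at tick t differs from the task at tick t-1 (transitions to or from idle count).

context switches = 12

t=0: queue=[A] q_used=0 → run A
t=1: queue=[A,G] q_used=1 → run A
t=2: queue=[A,G] q_used=2 → run A
t=3: queue=[G,A,B,E,H] q_used=0 → run G
t=4: queue=[G,A,B,E,H,F] q_used=1 → run G
t=5: queue=[G,A,B,E,H,F] q_used=2 → run G
t=6: queue=[A,B,E,H,F,C] q_used=0 → run A
t=7: queue=[A,B,E,H,F,C] q_used=1 → run A
t=8: queue=[A,B,E,H,F,C] q_used=2 → run A
t=9: queue=[B,E,H,F,C] q_used=0 → run B
t=10: queue=[B,E,H,F,C] q_used=1 → run B
t=11: queue=[E,H,F,C] q_used=0 → run E
t=12: queue=[E,H,F,C] q_used=1 → run E
t=13: queue=[E,H,F,C] q_used=2 → run E
t=14: queue=[H,F,C,E] q_used=0 → run H
t=15: queue=[H,F,C,E] q_used=1 → run H
t=16: queue=[H,F,C,E] q_used=2 → run H
t=17: queue=[F,C,E,H] q_used=0 → run F
t=18: queue=[F,C,E,H] q_used=1 → run F
t=19: queue=[F,C,E,H] q_used=2 → run F
t=20: queue=[C,E,H,F] q_used=0 → run C
t=21: queue=[C,E,H,F] q_used=1 → run C
t=22: queue=[C,E,H,F] q_used=2 → run C
t=23: queue=[E,H,F,C] q_used=0 → run E
t=24: queue=[E,H,F,C] q_used=1 → run E
t=25: queue=[H,F,C] q_used=0 → run H
t=26: queue=[H,F,C] q_used=1 → run H
t=27: queue=[H,F,C] q_used=2 → run H
t=28: queue=[F,C] q_used=0 → run F
t=29: queue=[F,C] q_used=1 → run F
t=30: queue=[F,C] q_used=2 → run F
t=31: queue=[C] q_used=0 → run C
t=32: (idle)
t=33: (idle)
t=34: (idle)
t=35: (idle)
t=36: (idle)
t=37: (idle)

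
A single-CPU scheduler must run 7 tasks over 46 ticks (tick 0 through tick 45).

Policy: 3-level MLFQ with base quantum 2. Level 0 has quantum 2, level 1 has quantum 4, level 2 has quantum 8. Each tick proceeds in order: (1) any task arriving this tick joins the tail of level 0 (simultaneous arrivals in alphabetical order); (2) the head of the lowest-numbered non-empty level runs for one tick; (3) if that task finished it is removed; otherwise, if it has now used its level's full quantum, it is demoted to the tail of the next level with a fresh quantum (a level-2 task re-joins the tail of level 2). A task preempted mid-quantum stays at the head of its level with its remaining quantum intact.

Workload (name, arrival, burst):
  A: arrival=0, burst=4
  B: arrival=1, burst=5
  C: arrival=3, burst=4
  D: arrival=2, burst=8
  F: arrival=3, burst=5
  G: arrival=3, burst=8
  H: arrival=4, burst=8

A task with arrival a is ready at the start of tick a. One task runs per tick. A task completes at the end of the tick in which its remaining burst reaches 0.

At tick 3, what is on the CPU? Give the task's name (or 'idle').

t=0: L0/L1/L2 = A/-/- → run A
t=1: L0/L1/L2 = AB/-/- → run A
t=2: L0/L1/L2 = BD/A/- → run B
t=3: L0/L1/L2 = BDCFG/A/- → run B
t=4: L0/L1/L2 = DCFGH/AB/- → run D
t=5: L0/L1/L2 = DCFGH/AB/- → run D
t=6: L0/L1/L2 = CFGH/ABD/- → run C
t=7: L0/L1/L2 = CFGH/ABD/- → run C
t=8: L0/L1/L2 = FGH/ABDC/- → run F
t=9: L0/L1/L2 = FGH/ABDC/- → run F
t=10: L0/L1/L2 = GH/ABDCF/- → run G
t=11: L0/L1/L2 = GH/ABDCF/- → run G
t=12: L0/L1/L2 = H/ABDCFG/- → run H
t=13: L0/L1/L2 = H/ABDCFG/- → run H
t=14: L0/L1/L2 = -/ABDCFGH/- → run A
t=15: L0/L1/L2 = -/ABDCFGH/- → run A
t=16: L0/L1/L2 = -/BDCFGH/- → run B
t=17: L0/L1/L2 = -/BDCFGH/- → run B
t=18: L0/L1/L2 = -/BDCFGH/- → run B
t=19: L0/L1/L2 = -/DCFGH/- → run D
t=20: L0/L1/L2 = -/DCFGH/- → run D
t=21: L0/L1/L2 = -/DCFGH/- → run D
t=22: L0/L1/L2 = -/DCFGH/- → run D
t=23: L0/L1/L2 = -/CFGH/D → run C
t=24: L0/L1/L2 = -/CFGH/D → run C
t=25: L0/L1/L2 = -/FGH/D → run F
t=26: L0/L1/L2 = -/FGH/D → run F
t=27: L0/L1/L2 = -/FGH/D → run F
t=28: L0/L1/L2 = -/GH/D → run G
t=29: L0/L1/L2 = -/GH/D → run G
t=30: L0/L1/L2 = -/GH/D → run G
t=31: L0/L1/L2 = -/GH/D → run G
t=32: L0/L1/L2 = -/H/DG → run H
t=33: L0/L1/L2 = -/H/DG → run H
t=34: L0/L1/L2 = -/H/DG → run H
t=35: L0/L1/L2 = -/H/DG → run H
t=36: L0/L1/L2 = -/-/DGH → run D
t=37: L0/L1/L2 = -/-/DGH → run D
t=38: L0/L1/L2 = -/-/GH → run G
t=39: L0/L1/L2 = -/-/GH → run G
t=40: L0/L1/L2 = -/-/H → run H
t=41: L0/L1/L2 = -/-/H → run H
t=42: (idle)
t=43: (idle)
t=44: (idle)
t=45: (idle)

running at tick 3 = B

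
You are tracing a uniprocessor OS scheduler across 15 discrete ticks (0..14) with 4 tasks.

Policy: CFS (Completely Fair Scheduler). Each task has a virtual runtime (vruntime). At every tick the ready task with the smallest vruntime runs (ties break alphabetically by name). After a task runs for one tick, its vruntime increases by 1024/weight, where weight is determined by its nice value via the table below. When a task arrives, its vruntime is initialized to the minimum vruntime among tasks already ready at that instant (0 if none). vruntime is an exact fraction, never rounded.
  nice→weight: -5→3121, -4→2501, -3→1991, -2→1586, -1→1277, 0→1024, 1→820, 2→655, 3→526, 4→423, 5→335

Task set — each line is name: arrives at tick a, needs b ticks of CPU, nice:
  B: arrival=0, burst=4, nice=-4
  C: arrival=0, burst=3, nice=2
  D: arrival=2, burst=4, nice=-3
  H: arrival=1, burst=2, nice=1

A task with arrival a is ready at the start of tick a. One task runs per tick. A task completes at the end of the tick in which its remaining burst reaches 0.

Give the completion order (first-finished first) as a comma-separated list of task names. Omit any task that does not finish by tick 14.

completion order = B, H, D, C

t=0: vr[B=0 C=0] → run B
t=1: vr[B=1024/2501 C=0 H=0] → run C
t=2: vr[B=1024/2501 C=1024/655 D=0 H=0] → run D
t=3: vr[B=1024/2501 C=1024/655 D=1024/1991 H=0] → run H
t=4: vr[B=1024/2501 C=1024/655 D=1024/1991 H=256/205] → run B
t=5: vr[B=2048/2501 C=1024/655 D=1024/1991 H=256/205] → run D
t=6: vr[B=2048/2501 C=1024/655 D=2048/1991 H=256/205] → run B
t=7: vr[B=3072/2501 C=1024/655 D=2048/1991 H=256/205] → run D
t=8: vr[B=3072/2501 C=1024/655 D=3072/1991 H=256/205] → run B
t=9: vr[C=1024/655 D=3072/1991 H=256/205] → run H
t=10: vr[C=1024/655 D=3072/1991] → run D
t=11: vr[C=1024/655] → run C
t=12: vr[C=2048/655] → run C
t=13: (idle)
t=14: (idle)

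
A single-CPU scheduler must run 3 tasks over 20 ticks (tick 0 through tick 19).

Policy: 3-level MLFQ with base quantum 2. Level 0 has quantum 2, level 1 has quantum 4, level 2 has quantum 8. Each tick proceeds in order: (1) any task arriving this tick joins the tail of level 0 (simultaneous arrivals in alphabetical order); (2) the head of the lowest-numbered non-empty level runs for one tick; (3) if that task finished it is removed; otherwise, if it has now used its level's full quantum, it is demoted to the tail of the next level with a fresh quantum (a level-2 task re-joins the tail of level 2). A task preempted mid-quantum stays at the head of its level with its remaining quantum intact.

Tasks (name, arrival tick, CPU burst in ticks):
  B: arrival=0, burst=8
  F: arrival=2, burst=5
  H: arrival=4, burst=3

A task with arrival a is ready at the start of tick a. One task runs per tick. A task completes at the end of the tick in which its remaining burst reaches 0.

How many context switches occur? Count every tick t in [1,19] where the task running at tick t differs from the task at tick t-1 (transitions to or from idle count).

t=0: L0/L1/L2 = B/-/- → run B
t=1: L0/L1/L2 = B/-/- → run B
t=2: L0/L1/L2 = F/B/- → run F
t=3: L0/L1/L2 = F/B/- → run F
t=4: L0/L1/L2 = H/BF/- → run H
t=5: L0/L1/L2 = H/BF/- → run H
t=6: L0/L1/L2 = -/BFH/- → run B
t=7: L0/L1/L2 = -/BFH/- → run B
t=8: L0/L1/L2 = -/BFH/- → run B
t=9: L0/L1/L2 = -/BFH/- → run B
t=10: L0/L1/L2 = -/FH/B → run F
t=11: L0/L1/L2 = -/FH/B → run F
t=12: L0/L1/L2 = -/FH/B → run F
t=13: L0/L1/L2 = -/H/B → run H
t=14: L0/L1/L2 = -/-/B → run B
t=15: L0/L1/L2 = -/-/B → run B
t=16: (idle)
t=17: (idle)
t=18: (idle)
t=19: (idle)

context switches = 7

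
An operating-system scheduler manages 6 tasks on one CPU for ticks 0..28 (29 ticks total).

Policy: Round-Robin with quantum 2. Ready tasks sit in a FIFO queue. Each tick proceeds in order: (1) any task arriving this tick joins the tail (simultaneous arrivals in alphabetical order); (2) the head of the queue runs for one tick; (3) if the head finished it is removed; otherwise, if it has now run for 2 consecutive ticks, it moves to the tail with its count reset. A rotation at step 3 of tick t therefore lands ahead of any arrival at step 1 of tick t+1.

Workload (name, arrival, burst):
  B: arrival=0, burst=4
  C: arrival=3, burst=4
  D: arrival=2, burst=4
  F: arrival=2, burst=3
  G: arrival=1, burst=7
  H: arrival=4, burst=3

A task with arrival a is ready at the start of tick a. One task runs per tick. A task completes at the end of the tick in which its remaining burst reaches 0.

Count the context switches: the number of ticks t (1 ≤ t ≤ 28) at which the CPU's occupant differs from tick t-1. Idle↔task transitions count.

context switches = 14

t=0: queue=[B] q_used=0 → run B
t=1: queue=[B,G] q_used=1 → run B
t=2: queue=[G,B,D,F] q_used=0 → run G
t=3: queue=[G,B,D,F,C] q_used=1 → run G
t=4: queue=[B,D,F,C,G,H] q_used=0 → run B
t=5: queue=[B,D,F,C,G,H] q_used=1 → run B
t=6: queue=[D,F,C,G,H] q_used=0 → run D
t=7: queue=[D,F,C,G,H] q_used=1 → run D
t=8: queue=[F,C,G,H,D] q_used=0 → run F
t=9: queue=[F,C,G,H,D] q_used=1 → run F
t=10: queue=[C,G,H,D,F] q_used=0 → run C
t=11: queue=[C,G,H,D,F] q_used=1 → run C
t=12: queue=[G,H,D,F,C] q_used=0 → run G
t=13: queue=[G,H,D,F,C] q_used=1 → run G
t=14: queue=[H,D,F,C,G] q_used=0 → run H
t=15: queue=[H,D,F,C,G] q_used=1 → run H
t=16: queue=[D,F,C,G,H] q_used=0 → run D
t=17: queue=[D,F,C,G,H] q_used=1 → run D
t=18: queue=[F,C,G,H] q_used=0 → run F
t=19: queue=[C,G,H] q_used=0 → run C
t=20: queue=[C,G,H] q_used=1 → run C
t=21: queue=[G,H] q_used=0 → run G
t=22: queue=[G,H] q_used=1 → run G
t=23: queue=[H,G] q_used=0 → run H
t=24: queue=[G] q_used=0 → run G
t=25: (idle)
t=26: (idle)
t=27: (idle)
t=28: (idle)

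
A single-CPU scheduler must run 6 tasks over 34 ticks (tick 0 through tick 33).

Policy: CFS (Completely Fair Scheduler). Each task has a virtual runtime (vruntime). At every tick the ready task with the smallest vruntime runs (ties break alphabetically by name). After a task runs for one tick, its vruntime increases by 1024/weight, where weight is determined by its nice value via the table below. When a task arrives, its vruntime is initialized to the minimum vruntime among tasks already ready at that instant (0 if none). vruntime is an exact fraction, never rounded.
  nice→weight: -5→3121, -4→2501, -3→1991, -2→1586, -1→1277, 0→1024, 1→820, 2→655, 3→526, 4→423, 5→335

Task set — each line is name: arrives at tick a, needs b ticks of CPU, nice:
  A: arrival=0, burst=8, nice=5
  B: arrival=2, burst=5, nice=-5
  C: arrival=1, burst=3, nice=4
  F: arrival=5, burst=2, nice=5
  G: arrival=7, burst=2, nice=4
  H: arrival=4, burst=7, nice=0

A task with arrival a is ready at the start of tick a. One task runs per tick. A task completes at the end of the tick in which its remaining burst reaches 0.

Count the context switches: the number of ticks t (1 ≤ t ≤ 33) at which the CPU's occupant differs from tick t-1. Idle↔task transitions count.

context switches = 21

t=0: vr[A=0] → run A
t=1: vr[A=1024/335 C=1024/335] → run A
t=2: vr[A=2048/335 B=1024/335 C=1024/335] → run B
t=3: vr[A=2048/335 B=3538944/1045535 C=1024/335] → run C
t=4: vr[A=2048/335 B=3538944/1045535 C=776192/141705 H=3538944/1045535] → run B
t=5: vr[A=2048/335 B=3881984/1045535 C=776192/141705 F=3538944/1045535 H=3538944/1045535] → run F
t=6: vr[A=2048/335 B=3881984/1045535 C=776192/141705 F=6734848/1045535 H=3538944/1045535] → run H
t=7: vr[A=2048/335 B=3881984/1045535 C=776192/141705 F=6734848/1045535 G=3881984/1045535 H=4584479/1045535] → run B
t=8: vr[A=2048/335 B=4225024/1045535 C=776192/141705 F=6734848/1045535 G=3881984/1045535 H=4584479/1045535] → run G
t=9: vr[A=2048/335 B=4225024/1045535 C=776192/141705 F=6734848/1045535 G=2712707072/442261305 H=4584479/1045535] → run B
t=10: vr[A=2048/335 B=4568064/1045535 C=776192/141705 F=6734848/1045535 G=2712707072/442261305 H=4584479/1045535] → run B
t=11: vr[A=2048/335 C=776192/141705 F=6734848/1045535 G=2712707072/442261305 H=4584479/1045535] → run H
t=12: vr[A=2048/335 C=776192/141705 F=6734848/1045535 G=2712707072/442261305 H=5630014/1045535] → run H
t=13: vr[A=2048/335 C=776192/141705 F=6734848/1045535 G=2712707072/442261305 H=6675549/1045535] → run C
t=14: vr[A=2048/335 C=1119232/141705 F=6734848/1045535 G=2712707072/442261305 H=6675549/1045535] → run A
t=15: vr[A=3072/335 C=1119232/141705 F=6734848/1045535 G=2712707072/442261305 H=6675549/1045535] → run G
t=16: vr[A=3072/335 C=1119232/141705 F=6734848/1045535 H=6675549/1045535] → run H
t=17: vr[A=3072/335 C=1119232/141705 F=6734848/1045535 H=7721084/1045535] → run F
t=18: vr[A=3072/335 C=1119232/141705 H=7721084/1045535] → run H
t=19: vr[A=3072/335 C=1119232/141705 H=8766619/1045535] → run C
t=20: vr[A=3072/335 H=8766619/1045535] → run H
t=21: vr[A=3072/335 H=9812154/1045535] → run A
t=22: vr[A=4096/335 H=9812154/1045535] → run H
t=23: vr[A=4096/335] → run A
t=24: vr[A=1024/67] → run A
t=25: vr[A=6144/335] → run A
t=26: vr[A=7168/335] → run A
t=27: (idle)
t=28: (idle)
t=29: (idle)
t=30: (idle)
t=31: (idle)
t=32: (idle)
t=33: (idle)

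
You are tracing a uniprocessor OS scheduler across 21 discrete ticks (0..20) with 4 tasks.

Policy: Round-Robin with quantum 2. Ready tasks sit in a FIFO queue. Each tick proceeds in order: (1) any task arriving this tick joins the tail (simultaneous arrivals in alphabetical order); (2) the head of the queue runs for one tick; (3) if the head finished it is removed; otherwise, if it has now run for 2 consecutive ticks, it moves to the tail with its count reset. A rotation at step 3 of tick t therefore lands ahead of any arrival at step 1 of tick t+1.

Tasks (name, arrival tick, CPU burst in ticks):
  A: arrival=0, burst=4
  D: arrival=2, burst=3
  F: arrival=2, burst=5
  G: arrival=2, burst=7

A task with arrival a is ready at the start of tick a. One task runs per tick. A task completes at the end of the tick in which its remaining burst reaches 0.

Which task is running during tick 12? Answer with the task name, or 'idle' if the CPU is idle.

t=0: queue=[A] q_used=0 → run A
t=1: queue=[A] q_used=1 → run A
t=2: queue=[A,D,F,G] q_used=0 → run A
t=3: queue=[A,D,F,G] q_used=1 → run A
t=4: queue=[D,F,G] q_used=0 → run D
t=5: queue=[D,F,G] q_used=1 → run D
t=6: queue=[F,G,D] q_used=0 → run F
t=7: queue=[F,G,D] q_used=1 → run F
t=8: queue=[G,D,F] q_used=0 → run G
t=9: queue=[G,D,F] q_used=1 → run G
t=10: queue=[D,F,G] q_used=0 → run D
t=11: queue=[F,G] q_used=0 → run F
t=12: queue=[F,G] q_used=1 → run F
t=13: queue=[G,F] q_used=0 → run G
t=14: queue=[G,F] q_used=1 → run G
t=15: queue=[F,G] q_used=0 → run F
t=16: queue=[G] q_used=0 → run G
t=17: queue=[G] q_used=1 → run G
t=18: queue=[G] q_used=0 → run G
t=19: (idle)
t=20: (idle)

running at tick 12 = F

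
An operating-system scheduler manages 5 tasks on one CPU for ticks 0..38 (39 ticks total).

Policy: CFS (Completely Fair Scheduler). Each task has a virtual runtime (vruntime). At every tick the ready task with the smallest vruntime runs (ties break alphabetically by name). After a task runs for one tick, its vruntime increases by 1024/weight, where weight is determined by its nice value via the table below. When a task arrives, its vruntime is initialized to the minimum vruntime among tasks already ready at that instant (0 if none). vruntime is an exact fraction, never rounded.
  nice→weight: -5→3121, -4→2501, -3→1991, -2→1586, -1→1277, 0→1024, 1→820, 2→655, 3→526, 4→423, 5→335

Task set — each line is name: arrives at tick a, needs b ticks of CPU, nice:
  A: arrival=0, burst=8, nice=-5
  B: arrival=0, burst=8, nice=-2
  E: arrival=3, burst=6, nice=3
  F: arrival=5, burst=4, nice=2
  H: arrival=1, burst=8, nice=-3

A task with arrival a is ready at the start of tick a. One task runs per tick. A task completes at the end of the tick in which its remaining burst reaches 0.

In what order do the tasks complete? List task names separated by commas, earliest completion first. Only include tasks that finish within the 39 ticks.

completion order = A, H, B, F, E

t=0: vr[A=0 B=0] → run A
t=1: vr[A=1024/3121 B=0 H=0] → run B
t=2: vr[A=1024/3121 B=512/793 H=0] → run H
t=3: vr[A=1024/3121 B=512/793 E=1024/3121 H=1024/1991] → run A
t=4: vr[A=2048/3121 B=512/793 E=1024/3121 H=1024/1991] → run E
t=5: vr[A=2048/3121 B=512/793 E=1867264/820823 F=1024/1991 H=1024/1991] → run F
t=6: vr[A=2048/3121 B=512/793 E=1867264/820823 F=2709504/1304105 H=1024/1991] → run H
t=7: vr[A=2048/3121 B=512/793 E=1867264/820823 F=2709504/1304105 H=2048/1991] → run B
t=8: vr[A=2048/3121 B=1024/793 E=1867264/820823 F=2709504/1304105 H=2048/1991] → run A
t=9: vr[A=3072/3121 B=1024/793 E=1867264/820823 F=2709504/1304105 H=2048/1991] → run A
t=10: vr[A=4096/3121 B=1024/793 E=1867264/820823 F=2709504/1304105 H=2048/1991] → run H
t=11: vr[A=4096/3121 B=1024/793 E=1867264/820823 F=2709504/1304105 H=3072/1991] → run B
t=12: vr[A=4096/3121 B=1536/793 E=1867264/820823 F=2709504/1304105 H=3072/1991] → run A
t=13: vr[A=5120/3121 B=1536/793 E=1867264/820823 F=2709504/1304105 H=3072/1991] → run H
t=14: vr[A=5120/3121 B=1536/793 E=1867264/820823 F=2709504/1304105 H=4096/1991] → run A
t=15: vr[A=6144/3121 B=1536/793 E=1867264/820823 F=2709504/1304105 H=4096/1991] → run B
t=16: vr[A=6144/3121 B=2048/793 E=1867264/820823 F=2709504/1304105 H=4096/1991] → run A
t=17: vr[A=7168/3121 B=2048/793 E=1867264/820823 F=2709504/1304105 H=4096/1991] → run H
t=18: vr[A=7168/3121 B=2048/793 E=1867264/820823 F=2709504/1304105 H=5120/1991] → run F
t=19: vr[A=7168/3121 B=2048/793 E=1867264/820823 F=4748288/1304105 H=5120/1991] → run E
t=20: vr[A=7168/3121 B=2048/793 E=3465216/820823 F=4748288/1304105 H=5120/1991] → run A
t=21: vr[B=2048/793 E=3465216/820823 F=4748288/1304105 H=5120/1991] → run H
t=22: vr[B=2048/793 E=3465216/820823 F=4748288/1304105 H=6144/1991] → run B
t=23: vr[B=2560/793 E=3465216/820823 F=4748288/1304105 H=6144/1991] → run H
t=24: vr[B=2560/793 E=3465216/820823 F=4748288/1304105 H=7168/1991] → run B
t=25: vr[B=3072/793 E=3465216/820823 F=4748288/1304105 H=7168/1991] → run H
t=26: vr[B=3072/793 E=3465216/820823 F=4748288/1304105] → run F
t=27: vr[B=3072/793 E=3465216/820823 F=6787072/1304105] → run B
t=28: vr[B=3584/793 E=3465216/820823 F=6787072/1304105] → run E
t=29: vr[B=3584/793 E=5063168/820823 F=6787072/1304105] → run B
t=30: vr[E=5063168/820823 F=6787072/1304105] → run F
t=31: vr[E=5063168/820823] → run E
t=32: vr[E=6661120/820823] → run E
t=33: vr[E=8259072/820823] → run E
t=34: (idle)
t=35: (idle)
t=36: (idle)
t=37: (idle)
t=38: (idle)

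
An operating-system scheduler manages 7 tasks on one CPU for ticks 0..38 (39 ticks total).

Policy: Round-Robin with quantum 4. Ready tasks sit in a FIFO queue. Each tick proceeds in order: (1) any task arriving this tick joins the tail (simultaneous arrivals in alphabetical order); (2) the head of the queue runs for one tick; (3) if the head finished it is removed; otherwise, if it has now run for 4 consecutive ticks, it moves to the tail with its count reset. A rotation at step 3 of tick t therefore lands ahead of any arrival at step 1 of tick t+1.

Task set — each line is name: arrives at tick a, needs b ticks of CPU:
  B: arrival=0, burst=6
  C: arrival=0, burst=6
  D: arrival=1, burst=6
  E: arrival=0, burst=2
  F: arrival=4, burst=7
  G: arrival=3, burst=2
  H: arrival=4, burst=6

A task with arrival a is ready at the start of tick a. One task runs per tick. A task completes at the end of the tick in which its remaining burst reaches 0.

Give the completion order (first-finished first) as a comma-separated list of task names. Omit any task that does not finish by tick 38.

completion order = E, G, B, C, D, F, H

t=0: queue=[B,C,E] q_used=0 → run B
t=1: queue=[B,C,E,D] q_used=1 → run B
t=2: queue=[B,C,E,D] q_used=2 → run B
t=3: queue=[B,C,E,D,G] q_used=3 → run B
t=4: queue=[C,E,D,G,B,F,H] q_used=0 → run C
t=5: queue=[C,E,D,G,B,F,H] q_used=1 → run C
t=6: queue=[C,E,D,G,B,F,H] q_used=2 → run C
t=7: queue=[C,E,D,G,B,F,H] q_used=3 → run C
t=8: queue=[E,D,G,B,F,H,C] q_used=0 → run E
t=9: queue=[E,D,G,B,F,H,C] q_used=1 → run E
t=10: queue=[D,G,B,F,H,C] q_used=0 → run D
t=11: queue=[D,G,B,F,H,C] q_used=1 → run D
t=12: queue=[D,G,B,F,H,C] q_used=2 → run D
t=13: queue=[D,G,B,F,H,C] q_used=3 → run D
t=14: queue=[G,B,F,H,C,D] q_used=0 → run G
t=15: queue=[G,B,F,H,C,D] q_used=1 → run G
t=16: queue=[B,F,H,C,D] q_used=0 → run B
t=17: queue=[B,F,H,C,D] q_used=1 → run B
t=18: queue=[F,H,C,D] q_used=0 → run F
t=19: queue=[F,H,C,D] q_used=1 → run F
t=20: queue=[F,H,C,D] q_used=2 → run F
t=21: queue=[F,H,C,D] q_used=3 → run F
t=22: queue=[H,C,D,F] q_used=0 → run H
t=23: queue=[H,C,D,F] q_used=1 → run H
t=24: queue=[H,C,D,F] q_used=2 → run H
t=25: queue=[H,C,D,F] q_used=3 → run H
t=26: queue=[C,D,F,H] q_used=0 → run C
t=27: queue=[C,D,F,H] q_used=1 → run C
t=28: queue=[D,F,H] q_used=0 → run D
t=29: queue=[D,F,H] q_used=1 → run D
t=30: queue=[F,H] q_used=0 → run F
t=31: queue=[F,H] q_used=1 → run F
t=32: queue=[F,H] q_used=2 → run F
t=33: queue=[H] q_used=0 → run H
t=34: queue=[H] q_used=1 → run H
t=35: (idle)
t=36: (idle)
t=37: (idle)
t=38: (idle)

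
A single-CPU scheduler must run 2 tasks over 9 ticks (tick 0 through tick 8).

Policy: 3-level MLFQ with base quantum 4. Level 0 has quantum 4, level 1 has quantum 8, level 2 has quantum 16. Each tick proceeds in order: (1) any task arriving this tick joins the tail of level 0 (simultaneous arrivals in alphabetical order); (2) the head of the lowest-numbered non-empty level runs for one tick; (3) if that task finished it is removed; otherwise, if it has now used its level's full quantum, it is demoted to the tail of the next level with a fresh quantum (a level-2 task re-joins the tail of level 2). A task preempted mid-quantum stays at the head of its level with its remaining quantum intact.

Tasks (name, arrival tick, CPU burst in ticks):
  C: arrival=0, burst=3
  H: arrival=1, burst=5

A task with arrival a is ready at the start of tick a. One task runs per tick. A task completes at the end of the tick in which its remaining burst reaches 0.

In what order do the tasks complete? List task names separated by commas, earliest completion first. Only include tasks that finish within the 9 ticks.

t=0: L0/L1/L2 = C/-/- → run C
t=1: L0/L1/L2 = CH/-/- → run C
t=2: L0/L1/L2 = CH/-/- → run C
t=3: L0/L1/L2 = H/-/- → run H
t=4: L0/L1/L2 = H/-/- → run H
t=5: L0/L1/L2 = H/-/- → run H
t=6: L0/L1/L2 = H/-/- → run H
t=7: L0/L1/L2 = -/H/- → run H
t=8: (idle)

completion order = C, H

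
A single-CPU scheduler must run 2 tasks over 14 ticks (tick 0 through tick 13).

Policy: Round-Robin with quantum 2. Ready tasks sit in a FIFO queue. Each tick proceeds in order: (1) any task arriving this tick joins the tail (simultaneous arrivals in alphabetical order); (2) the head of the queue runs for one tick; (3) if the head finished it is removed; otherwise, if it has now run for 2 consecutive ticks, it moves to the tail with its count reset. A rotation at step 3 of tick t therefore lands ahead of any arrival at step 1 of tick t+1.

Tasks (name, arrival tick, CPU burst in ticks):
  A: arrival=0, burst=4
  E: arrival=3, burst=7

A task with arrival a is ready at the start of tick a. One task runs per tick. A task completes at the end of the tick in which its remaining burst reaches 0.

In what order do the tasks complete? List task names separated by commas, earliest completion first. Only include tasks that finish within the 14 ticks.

t=0: queue=[A] q_used=0 → run A
t=1: queue=[A] q_used=1 → run A
t=2: queue=[A] q_used=0 → run A
t=3: queue=[A,E] q_used=1 → run A
t=4: queue=[E] q_used=0 → run E
t=5: queue=[E] q_used=1 → run E
t=6: queue=[E] q_used=0 → run E
t=7: queue=[E] q_used=1 → run E
t=8: queue=[E] q_used=0 → run E
t=9: queue=[E] q_used=1 → run E
t=10: queue=[E] q_used=0 → run E
t=11: (idle)
t=12: (idle)
t=13: (idle)

completion order = A, E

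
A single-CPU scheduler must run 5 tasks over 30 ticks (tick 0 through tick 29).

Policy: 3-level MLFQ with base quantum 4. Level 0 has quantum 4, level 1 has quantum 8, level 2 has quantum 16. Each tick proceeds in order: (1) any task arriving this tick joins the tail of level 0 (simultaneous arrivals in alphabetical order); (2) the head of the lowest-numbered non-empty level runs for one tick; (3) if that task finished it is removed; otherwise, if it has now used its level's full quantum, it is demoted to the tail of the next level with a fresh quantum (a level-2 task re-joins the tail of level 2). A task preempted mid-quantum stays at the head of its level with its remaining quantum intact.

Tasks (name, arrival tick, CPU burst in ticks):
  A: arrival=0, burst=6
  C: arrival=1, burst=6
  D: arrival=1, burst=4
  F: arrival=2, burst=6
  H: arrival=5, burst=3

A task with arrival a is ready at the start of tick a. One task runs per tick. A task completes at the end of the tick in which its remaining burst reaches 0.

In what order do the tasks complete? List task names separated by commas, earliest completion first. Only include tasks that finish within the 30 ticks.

t=0: L0/L1/L2 = A/-/- → run A
t=1: L0/L1/L2 = ACD/-/- → run A
t=2: L0/L1/L2 = ACDF/-/- → run A
t=3: L0/L1/L2 = ACDF/-/- → run A
t=4: L0/L1/L2 = CDF/A/- → run C
t=5: L0/L1/L2 = CDFH/A/- → run C
t=6: L0/L1/L2 = CDFH/A/- → run C
t=7: L0/L1/L2 = CDFH/A/- → run C
t=8: L0/L1/L2 = DFH/AC/- → run D
t=9: L0/L1/L2 = DFH/AC/- → run D
t=10: L0/L1/L2 = DFH/AC/- → run D
t=11: L0/L1/L2 = DFH/AC/- → run D
t=12: L0/L1/L2 = FH/AC/- → run F
t=13: L0/L1/L2 = FH/AC/- → run F
t=14: L0/L1/L2 = FH/AC/- → run F
t=15: L0/L1/L2 = FH/AC/- → run F
t=16: L0/L1/L2 = H/ACF/- → run H
t=17: L0/L1/L2 = H/ACF/- → run H
t=18: L0/L1/L2 = H/ACF/- → run H
t=19: L0/L1/L2 = -/ACF/- → run A
t=20: L0/L1/L2 = -/ACF/- → run A
t=21: L0/L1/L2 = -/CF/- → run C
t=22: L0/L1/L2 = -/CF/- → run C
t=23: L0/L1/L2 = -/F/- → run F
t=24: L0/L1/L2 = -/F/- → run F
t=25: (idle)
t=26: (idle)
t=27: (idle)
t=28: (idle)
t=29: (idle)

completion order = D, H, A, C, F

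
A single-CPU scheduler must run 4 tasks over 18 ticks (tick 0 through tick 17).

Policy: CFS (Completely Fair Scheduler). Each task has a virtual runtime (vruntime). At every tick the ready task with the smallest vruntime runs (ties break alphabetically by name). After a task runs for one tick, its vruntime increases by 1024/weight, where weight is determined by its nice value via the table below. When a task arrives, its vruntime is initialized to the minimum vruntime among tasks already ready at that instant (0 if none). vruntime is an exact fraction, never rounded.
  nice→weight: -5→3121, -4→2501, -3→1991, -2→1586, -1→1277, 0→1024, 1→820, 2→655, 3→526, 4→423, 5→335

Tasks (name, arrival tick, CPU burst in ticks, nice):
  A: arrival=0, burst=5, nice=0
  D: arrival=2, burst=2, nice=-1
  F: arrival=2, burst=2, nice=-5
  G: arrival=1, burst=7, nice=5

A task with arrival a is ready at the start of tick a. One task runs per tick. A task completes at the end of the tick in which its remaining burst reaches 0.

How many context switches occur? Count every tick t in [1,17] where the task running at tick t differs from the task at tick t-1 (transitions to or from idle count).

context switches = 8

t=0: vr[A=0] → run A
t=1: vr[A=1 G=1] → run A
t=2: vr[A=2 D=1 F=1 G=1] → run D
t=3: vr[A=2 D=2301/1277 F=1 G=1] → run F
t=4: vr[A=2 D=2301/1277 F=4145/3121 G=1] → run G
t=5: vr[A=2 D=2301/1277 F=4145/3121 G=1359/335] → run F
t=6: vr[A=2 D=2301/1277 G=1359/335] → run D
t=7: vr[A=2 G=1359/335] → run A
t=8: vr[A=3 G=1359/335] → run A
t=9: vr[A=4 G=1359/335] → run A
t=10: vr[G=1359/335] → run G
t=11: vr[G=2383/335] → run G
t=12: vr[G=3407/335] → run G
t=13: vr[G=4431/335] → run G
t=14: vr[G=1091/67] → run G
t=15: vr[G=6479/335] → run G
t=16: (idle)
t=17: (idle)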